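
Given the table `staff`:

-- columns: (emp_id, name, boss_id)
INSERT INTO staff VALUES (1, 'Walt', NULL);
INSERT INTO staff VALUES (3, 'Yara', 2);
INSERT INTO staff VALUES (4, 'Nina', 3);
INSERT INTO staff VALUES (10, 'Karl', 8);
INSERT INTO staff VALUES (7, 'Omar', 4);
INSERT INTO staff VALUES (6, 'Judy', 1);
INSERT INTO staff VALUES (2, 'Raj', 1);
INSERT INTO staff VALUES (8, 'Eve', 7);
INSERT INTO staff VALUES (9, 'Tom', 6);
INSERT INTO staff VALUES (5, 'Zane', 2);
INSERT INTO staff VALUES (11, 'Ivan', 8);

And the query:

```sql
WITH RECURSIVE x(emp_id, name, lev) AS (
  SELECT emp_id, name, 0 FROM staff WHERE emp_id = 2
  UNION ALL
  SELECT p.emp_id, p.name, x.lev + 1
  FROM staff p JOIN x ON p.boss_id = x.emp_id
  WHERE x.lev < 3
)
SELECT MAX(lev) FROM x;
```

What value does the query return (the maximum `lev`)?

3

Base: emp_id=2 (Raj) at lev 0.
Iteration 1: rows with boss_id in {2} -> Yara (id 3, lev 1), Zane (id 5, lev 1).
Iteration 2: rows with boss_id in {3,5} -> Nina (id 4, lev 2).
Iteration 3: rows with boss_id in {4} -> Omar (id 7, lev 3).
Iteration 4: lev < 3 fails for all current rows; recursion stops.
lev values: 0, 1, 1, 2, 3; the maximum is 3.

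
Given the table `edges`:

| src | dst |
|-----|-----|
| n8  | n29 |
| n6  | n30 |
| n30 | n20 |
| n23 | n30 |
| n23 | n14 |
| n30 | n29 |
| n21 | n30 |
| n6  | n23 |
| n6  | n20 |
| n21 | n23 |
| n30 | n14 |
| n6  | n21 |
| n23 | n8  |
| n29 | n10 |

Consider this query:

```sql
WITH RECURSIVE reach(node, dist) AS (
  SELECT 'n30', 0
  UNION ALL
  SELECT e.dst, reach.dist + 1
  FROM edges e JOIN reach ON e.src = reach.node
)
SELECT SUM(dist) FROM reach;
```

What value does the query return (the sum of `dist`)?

Base: (n30, dist=0).
Iteration 1: edges from {n30} -> (n14, dist=1), (n20, dist=1), (n29, dist=1).
Iteration 2: edges from {n14,n20,n29} -> (n10, dist=2).
Iteration 3: no outgoing edges from {n10}; recursion stops.
SUM(dist) = 0 + 1 + 1 + 1 + 2 = 5.

5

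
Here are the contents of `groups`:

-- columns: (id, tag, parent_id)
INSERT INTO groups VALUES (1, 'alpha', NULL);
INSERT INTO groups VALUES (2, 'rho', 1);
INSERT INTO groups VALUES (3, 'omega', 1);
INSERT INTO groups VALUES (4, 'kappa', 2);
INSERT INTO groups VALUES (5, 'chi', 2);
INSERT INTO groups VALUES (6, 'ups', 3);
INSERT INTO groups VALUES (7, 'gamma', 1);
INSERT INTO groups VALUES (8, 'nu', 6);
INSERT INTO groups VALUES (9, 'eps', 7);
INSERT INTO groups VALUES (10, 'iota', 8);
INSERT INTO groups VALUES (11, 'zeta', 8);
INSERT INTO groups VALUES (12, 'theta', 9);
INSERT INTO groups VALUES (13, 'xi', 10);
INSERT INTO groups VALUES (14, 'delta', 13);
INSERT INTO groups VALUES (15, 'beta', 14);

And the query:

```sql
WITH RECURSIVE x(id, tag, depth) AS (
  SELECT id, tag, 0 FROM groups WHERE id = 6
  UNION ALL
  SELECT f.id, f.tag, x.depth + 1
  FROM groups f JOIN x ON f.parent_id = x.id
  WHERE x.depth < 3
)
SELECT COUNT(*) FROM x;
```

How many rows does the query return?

Base: id=6 (ups) at depth 0.
Iteration 1: rows with parent_id in {6} -> nu (id 8, depth 1).
Iteration 2: rows with parent_id in {8} -> iota (id 10, depth 2), zeta (id 11, depth 2).
Iteration 3: rows with parent_id in {10,11} -> xi (id 13, depth 3).
Iteration 4: depth < 3 fails for all current rows; recursion stops.
Total rows emitted: 5.

5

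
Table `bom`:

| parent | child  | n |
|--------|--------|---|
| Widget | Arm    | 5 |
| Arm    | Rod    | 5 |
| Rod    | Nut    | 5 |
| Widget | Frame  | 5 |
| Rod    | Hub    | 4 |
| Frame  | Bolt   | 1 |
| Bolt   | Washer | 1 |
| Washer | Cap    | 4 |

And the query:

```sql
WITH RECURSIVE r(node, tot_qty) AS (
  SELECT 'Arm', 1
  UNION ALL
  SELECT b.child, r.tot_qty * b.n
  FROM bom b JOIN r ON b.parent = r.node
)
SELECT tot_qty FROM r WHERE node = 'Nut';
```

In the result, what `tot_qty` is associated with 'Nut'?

25

Base: (Arm, tot_qty=1).
Iteration 1: components of {Arm} -> Rod = 1*5 = 5.
Iteration 2: components of {Rod} -> Hub = 5*4 = 20, Nut = 5*5 = 25.
Iteration 3: no further components; recursion stops.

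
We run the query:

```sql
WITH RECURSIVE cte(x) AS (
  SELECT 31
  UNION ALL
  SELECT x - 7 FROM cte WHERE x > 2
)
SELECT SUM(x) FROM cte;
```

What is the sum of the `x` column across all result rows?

Base: x=31.
Iteration 1: 31 > 2 holds -> x = 31 - 7 = 24.
Iteration 2: 24 > 2 holds -> x = 24 - 7 = 17.
Iteration 3: 17 > 2 holds -> x = 17 - 7 = 10.
Iteration 4: 10 > 2 holds -> x = 10 - 7 = 3.
Iteration 5: 3 > 2 holds -> x = 3 - 7 = -4.
Iteration 6: -4 > 2 fails; recursion stops.
SUM(x) = 31 + 24 + 17 + 10 + 3 + -4 = 81.

81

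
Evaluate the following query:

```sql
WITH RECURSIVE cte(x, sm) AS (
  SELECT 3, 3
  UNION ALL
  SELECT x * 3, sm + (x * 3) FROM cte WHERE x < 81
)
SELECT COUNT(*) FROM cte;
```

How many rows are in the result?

4

Base: x=3, sm=3.
Iteration 1: 3 < 81 holds -> x = 3 * 3 = 9, sm = 3 + 9 = 12.
Iteration 2: 9 < 81 holds -> x = 9 * 3 = 27, sm = 12 + 27 = 39.
Iteration 3: 27 < 81 holds -> x = 27 * 3 = 81, sm = 39 + 81 = 120.
Iteration 4: 81 < 81 fails; recursion stops.
Total rows emitted: 4.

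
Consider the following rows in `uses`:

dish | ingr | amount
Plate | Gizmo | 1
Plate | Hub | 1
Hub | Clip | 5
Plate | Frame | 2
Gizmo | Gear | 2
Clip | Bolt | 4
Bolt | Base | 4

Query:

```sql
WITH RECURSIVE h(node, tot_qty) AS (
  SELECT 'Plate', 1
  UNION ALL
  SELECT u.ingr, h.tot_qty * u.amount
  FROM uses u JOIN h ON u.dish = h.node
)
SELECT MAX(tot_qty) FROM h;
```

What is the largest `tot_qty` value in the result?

80

Base: (Plate, tot_qty=1).
Iteration 1: components of {Plate} -> Frame = 1*2 = 2, Gizmo = 1*1 = 1, Hub = 1*1 = 1.
Iteration 2: components of {Frame,Gizmo,Hub} -> Clip = 1*5 = 5, Gear = 1*2 = 2.
Iteration 3: components of {Clip,Gear} -> Bolt = 5*4 = 20.
Iteration 4: components of {Bolt} -> Base = 20*4 = 80.
Iteration 5: no further components; recursion stops.
tot_qty values: 1, 1, 1, 2, 2, 5, 20, 80; the maximum is 80.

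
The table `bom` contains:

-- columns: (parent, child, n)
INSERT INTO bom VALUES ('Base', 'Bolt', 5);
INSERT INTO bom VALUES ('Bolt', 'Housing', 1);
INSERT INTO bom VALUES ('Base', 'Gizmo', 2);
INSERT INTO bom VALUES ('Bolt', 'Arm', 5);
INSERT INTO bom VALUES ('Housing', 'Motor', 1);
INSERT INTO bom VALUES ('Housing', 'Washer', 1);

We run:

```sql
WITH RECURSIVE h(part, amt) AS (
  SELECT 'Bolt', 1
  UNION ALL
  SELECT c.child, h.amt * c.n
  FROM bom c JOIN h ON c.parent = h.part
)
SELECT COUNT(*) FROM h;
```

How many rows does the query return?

5

Base: (Bolt, amt=1).
Iteration 1: components of {Bolt} -> Arm = 1*5 = 5, Housing = 1*1 = 1.
Iteration 2: components of {Arm,Housing} -> Motor = 1*1 = 1, Washer = 1*1 = 1.
Iteration 3: no further components; recursion stops.
Total rows emitted: 5.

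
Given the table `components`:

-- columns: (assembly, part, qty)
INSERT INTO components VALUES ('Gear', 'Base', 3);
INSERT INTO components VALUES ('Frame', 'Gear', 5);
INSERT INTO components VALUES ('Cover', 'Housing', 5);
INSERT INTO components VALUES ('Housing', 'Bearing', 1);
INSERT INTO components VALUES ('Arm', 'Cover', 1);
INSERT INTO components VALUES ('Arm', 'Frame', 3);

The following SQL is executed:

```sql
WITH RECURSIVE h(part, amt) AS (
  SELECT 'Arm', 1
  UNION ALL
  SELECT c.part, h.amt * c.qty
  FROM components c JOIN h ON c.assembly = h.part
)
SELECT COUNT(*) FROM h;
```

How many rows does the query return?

7

Base: (Arm, amt=1).
Iteration 1: components of {Arm} -> Cover = 1*1 = 1, Frame = 1*3 = 3.
Iteration 2: components of {Cover,Frame} -> Gear = 3*5 = 15, Housing = 1*5 = 5.
Iteration 3: components of {Gear,Housing} -> Base = 15*3 = 45, Bearing = 5*1 = 5.
Iteration 4: no further components; recursion stops.
Total rows emitted: 7.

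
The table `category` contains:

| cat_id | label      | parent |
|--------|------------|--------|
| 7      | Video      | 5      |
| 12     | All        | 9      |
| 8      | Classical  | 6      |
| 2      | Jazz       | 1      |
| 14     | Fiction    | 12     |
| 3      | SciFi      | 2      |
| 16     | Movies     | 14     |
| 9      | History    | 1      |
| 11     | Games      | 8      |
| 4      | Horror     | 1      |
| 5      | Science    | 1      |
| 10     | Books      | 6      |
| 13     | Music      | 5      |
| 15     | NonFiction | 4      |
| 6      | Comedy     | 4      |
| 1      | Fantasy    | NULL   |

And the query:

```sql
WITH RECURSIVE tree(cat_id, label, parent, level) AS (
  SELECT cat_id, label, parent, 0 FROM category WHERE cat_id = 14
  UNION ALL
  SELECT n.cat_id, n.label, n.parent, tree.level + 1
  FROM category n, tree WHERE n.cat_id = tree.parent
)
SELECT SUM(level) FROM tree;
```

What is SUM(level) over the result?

6

Base: cat_id=14 (Fiction), parent=12, level 0.
Iteration 1: join on cat_id=12 -> All (id 12, parent=9, level 1).
Iteration 2: join on cat_id=9 -> History (id 9, parent=1, level 2).
Iteration 3: join on cat_id=1 -> Fantasy (id 1, parent=NULL, level 3).
Iteration 4: parent is NULL; no match; recursion stops.
SUM(level) = 0 + 1 + 2 + 3 = 6.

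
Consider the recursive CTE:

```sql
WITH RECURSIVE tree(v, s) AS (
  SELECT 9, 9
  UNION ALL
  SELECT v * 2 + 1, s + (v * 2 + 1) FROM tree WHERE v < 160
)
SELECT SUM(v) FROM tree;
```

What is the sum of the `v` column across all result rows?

Base: v=9, s=9.
Iteration 1: 9 < 160 holds -> v = 9 * 2 + 1 = 19, s = 9 + 19 = 28.
Iteration 2: 19 < 160 holds -> v = 19 * 2 + 1 = 39, s = 28 + 39 = 67.
Iteration 3: 39 < 160 holds -> v = 39 * 2 + 1 = 79, s = 67 + 79 = 146.
Iteration 4: 79 < 160 holds -> v = 79 * 2 + 1 = 159, s = 146 + 159 = 305.
Iteration 5: 159 < 160 holds -> v = 159 * 2 + 1 = 319, s = 305 + 319 = 624.
Iteration 6: 319 < 160 fails; recursion stops.
SUM(v) = 9 + 19 + 39 + 79 + 159 + 319 = 624.

624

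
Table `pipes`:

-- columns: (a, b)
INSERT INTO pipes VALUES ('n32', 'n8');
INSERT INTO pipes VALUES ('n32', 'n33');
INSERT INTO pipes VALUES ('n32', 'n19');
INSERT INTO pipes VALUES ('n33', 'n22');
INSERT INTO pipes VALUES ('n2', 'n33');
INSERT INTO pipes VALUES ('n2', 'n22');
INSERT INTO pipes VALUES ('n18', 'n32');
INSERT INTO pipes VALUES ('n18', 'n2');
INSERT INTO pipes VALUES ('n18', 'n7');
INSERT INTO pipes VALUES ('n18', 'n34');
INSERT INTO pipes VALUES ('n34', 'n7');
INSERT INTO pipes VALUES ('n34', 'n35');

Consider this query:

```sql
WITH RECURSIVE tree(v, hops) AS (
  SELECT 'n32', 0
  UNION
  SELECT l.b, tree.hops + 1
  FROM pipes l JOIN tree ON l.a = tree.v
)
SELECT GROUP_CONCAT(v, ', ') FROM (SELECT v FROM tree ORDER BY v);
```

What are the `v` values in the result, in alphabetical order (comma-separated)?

Base: (n32, hops=0).
Iteration 1: edges from {n32} -> (n19, hops=1), (n33, hops=1), (n8, hops=1).
Iteration 2: edges from {n19,n33,n8} -> (n22, hops=2).
Iteration 3: no outgoing edges from {n22}; recursion stops.

n19, n22, n32, n33, n8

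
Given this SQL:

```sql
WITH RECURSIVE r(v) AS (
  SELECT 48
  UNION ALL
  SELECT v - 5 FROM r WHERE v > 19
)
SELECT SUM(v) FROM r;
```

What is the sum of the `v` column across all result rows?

231

Base: v=48.
Iteration 1: 48 > 19 holds -> v = 48 - 5 = 43.
Iteration 2: 43 > 19 holds -> v = 43 - 5 = 38.
Iteration 3: 38 > 19 holds -> v = 38 - 5 = 33.
Iteration 4: 33 > 19 holds -> v = 33 - 5 = 28.
Iteration 5: 28 > 19 holds -> v = 28 - 5 = 23.
Iteration 6: 23 > 19 holds -> v = 23 - 5 = 18.
Iteration 7: 18 > 19 fails; recursion stops.
SUM(v) = 48 + 43 + 38 + 33 + 28 + 23 + 18 = 231.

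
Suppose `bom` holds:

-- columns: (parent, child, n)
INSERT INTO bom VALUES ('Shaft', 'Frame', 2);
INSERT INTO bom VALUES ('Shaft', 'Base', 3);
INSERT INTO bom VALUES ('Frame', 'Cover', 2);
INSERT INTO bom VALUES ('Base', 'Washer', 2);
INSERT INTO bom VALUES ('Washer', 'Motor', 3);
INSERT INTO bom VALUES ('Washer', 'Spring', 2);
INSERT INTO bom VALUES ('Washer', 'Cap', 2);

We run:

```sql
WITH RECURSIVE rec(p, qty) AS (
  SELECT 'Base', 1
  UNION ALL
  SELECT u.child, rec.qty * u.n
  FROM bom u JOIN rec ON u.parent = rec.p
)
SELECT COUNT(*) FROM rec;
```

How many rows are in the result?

Base: (Base, qty=1).
Iteration 1: components of {Base} -> Washer = 1*2 = 2.
Iteration 2: components of {Washer} -> Cap = 2*2 = 4, Motor = 2*3 = 6, Spring = 2*2 = 4.
Iteration 3: no further components; recursion stops.
Total rows emitted: 5.

5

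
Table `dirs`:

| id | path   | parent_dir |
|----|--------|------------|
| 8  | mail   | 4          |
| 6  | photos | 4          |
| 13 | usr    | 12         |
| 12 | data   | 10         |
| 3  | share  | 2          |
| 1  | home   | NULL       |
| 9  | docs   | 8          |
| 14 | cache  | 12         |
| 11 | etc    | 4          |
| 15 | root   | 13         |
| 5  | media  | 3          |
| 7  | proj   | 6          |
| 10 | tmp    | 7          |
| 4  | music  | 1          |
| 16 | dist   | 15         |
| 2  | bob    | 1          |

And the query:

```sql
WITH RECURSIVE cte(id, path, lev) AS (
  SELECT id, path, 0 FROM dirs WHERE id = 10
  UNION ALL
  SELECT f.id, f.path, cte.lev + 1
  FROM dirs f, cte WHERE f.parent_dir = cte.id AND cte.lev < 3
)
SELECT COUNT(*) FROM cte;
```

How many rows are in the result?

Base: id=10 (tmp) at lev 0.
Iteration 1: rows with parent_dir in {10} -> data (id 12, lev 1).
Iteration 2: rows with parent_dir in {12} -> usr (id 13, lev 2), cache (id 14, lev 2).
Iteration 3: rows with parent_dir in {13,14} -> root (id 15, lev 3).
Iteration 4: lev < 3 fails for all current rows; recursion stops.
Total rows emitted: 5.

5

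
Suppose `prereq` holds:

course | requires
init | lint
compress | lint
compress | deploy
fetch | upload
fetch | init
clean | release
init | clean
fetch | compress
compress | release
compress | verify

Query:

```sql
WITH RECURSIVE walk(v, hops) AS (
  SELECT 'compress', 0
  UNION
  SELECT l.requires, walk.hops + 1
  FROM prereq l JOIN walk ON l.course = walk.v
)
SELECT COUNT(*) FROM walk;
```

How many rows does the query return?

Base: (compress, hops=0).
Iteration 1: edges from {compress} -> (deploy, hops=1), (lint, hops=1), (release, hops=1), (verify, hops=1).
Iteration 2: no outgoing edges from {deploy,lint,release,verify}; recursion stops.
Total rows emitted: 5.

5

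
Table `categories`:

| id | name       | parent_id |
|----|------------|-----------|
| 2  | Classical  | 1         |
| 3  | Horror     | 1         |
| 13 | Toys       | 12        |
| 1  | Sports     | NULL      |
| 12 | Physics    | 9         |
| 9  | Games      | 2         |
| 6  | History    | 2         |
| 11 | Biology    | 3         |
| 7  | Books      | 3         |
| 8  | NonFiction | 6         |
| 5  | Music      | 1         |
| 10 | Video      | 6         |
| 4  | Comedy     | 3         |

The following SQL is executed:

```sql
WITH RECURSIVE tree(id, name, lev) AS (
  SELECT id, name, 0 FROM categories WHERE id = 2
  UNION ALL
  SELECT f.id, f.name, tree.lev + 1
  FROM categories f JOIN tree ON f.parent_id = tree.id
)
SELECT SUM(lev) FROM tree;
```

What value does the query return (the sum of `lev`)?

11

Base: id=2 (Classical) at lev 0.
Iteration 1: rows with parent_id in {2} -> History (id 6, lev 1), Games (id 9, lev 1).
Iteration 2: rows with parent_id in {6,9} -> NonFiction (id 8, lev 2), Video (id 10, lev 2), Physics (id 12, lev 2).
Iteration 3: rows with parent_id in {8,10,12} -> Toys (id 13, lev 3).
Iteration 4: no rows with parent_id in {13}; recursion stops.
SUM(lev) = 0 + 1 + 1 + 2 + 2 + 2 + 3 = 11.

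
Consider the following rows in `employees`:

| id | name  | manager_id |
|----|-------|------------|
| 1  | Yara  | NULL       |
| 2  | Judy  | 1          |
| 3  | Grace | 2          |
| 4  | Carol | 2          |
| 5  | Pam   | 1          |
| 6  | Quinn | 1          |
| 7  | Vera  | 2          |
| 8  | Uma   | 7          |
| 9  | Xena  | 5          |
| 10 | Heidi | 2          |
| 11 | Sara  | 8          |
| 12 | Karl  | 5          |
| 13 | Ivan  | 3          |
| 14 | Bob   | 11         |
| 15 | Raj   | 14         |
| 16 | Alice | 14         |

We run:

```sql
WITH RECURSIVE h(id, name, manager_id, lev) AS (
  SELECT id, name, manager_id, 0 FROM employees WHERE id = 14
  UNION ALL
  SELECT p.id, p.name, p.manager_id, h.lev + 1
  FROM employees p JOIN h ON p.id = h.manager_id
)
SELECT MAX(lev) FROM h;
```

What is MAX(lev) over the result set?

Base: id=14 (Bob), manager_id=11, lev 0.
Iteration 1: join on id=11 -> Sara (id 11, manager_id=8, lev 1).
Iteration 2: join on id=8 -> Uma (id 8, manager_id=7, lev 2).
Iteration 3: join on id=7 -> Vera (id 7, manager_id=2, lev 3).
Iteration 4: join on id=2 -> Judy (id 2, manager_id=1, lev 4).
Iteration 5: join on id=1 -> Yara (id 1, manager_id=NULL, lev 5).
Iteration 6: manager_id is NULL; no match; recursion stops.
lev values: 0, 1, 2, 3, 4, 5; the maximum is 5.

5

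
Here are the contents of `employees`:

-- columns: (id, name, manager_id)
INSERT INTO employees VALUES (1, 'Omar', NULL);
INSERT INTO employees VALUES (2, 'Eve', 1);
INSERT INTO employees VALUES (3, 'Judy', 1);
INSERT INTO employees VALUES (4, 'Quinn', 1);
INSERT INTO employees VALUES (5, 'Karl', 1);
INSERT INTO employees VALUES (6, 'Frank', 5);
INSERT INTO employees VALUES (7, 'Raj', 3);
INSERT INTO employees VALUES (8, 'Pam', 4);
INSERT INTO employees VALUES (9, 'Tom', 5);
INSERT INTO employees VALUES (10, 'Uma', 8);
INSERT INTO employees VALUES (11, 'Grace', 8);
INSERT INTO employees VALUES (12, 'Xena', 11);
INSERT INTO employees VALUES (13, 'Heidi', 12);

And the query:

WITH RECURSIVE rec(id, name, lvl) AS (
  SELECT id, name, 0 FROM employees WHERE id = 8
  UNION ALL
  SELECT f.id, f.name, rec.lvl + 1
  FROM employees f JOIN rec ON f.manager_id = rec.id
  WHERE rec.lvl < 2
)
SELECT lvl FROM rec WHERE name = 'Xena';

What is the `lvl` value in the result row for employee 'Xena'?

2

Base: id=8 (Pam) at lvl 0.
Iteration 1: rows with manager_id in {8} -> Uma (id 10, lvl 1), Grace (id 11, lvl 1).
Iteration 2: rows with manager_id in {10,11} -> Xena (id 12, lvl 2).
Iteration 3: lvl < 2 fails for all current rows; recursion stops.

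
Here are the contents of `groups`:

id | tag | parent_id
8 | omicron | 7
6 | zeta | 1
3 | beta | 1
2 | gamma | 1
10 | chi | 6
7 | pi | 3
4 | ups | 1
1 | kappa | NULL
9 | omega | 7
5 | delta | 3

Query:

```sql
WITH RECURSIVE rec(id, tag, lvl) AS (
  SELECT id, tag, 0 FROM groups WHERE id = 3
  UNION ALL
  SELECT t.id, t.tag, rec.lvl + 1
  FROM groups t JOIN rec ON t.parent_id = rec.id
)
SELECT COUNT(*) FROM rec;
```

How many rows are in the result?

Base: id=3 (beta) at lvl 0.
Iteration 1: rows with parent_id in {3} -> delta (id 5, lvl 1), pi (id 7, lvl 1).
Iteration 2: rows with parent_id in {5,7} -> omicron (id 8, lvl 2), omega (id 9, lvl 2).
Iteration 3: no rows with parent_id in {8,9}; recursion stops.
Total rows emitted: 5.

5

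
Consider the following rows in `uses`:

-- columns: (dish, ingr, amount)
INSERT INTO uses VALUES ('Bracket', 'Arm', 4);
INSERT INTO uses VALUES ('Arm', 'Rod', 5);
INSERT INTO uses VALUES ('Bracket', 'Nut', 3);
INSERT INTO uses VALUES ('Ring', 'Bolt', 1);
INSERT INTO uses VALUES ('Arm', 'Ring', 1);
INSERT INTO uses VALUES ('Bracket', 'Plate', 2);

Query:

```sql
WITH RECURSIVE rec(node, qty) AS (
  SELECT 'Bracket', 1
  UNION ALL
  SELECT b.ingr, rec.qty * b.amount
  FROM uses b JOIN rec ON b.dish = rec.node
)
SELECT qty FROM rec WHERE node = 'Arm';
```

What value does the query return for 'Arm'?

Base: (Bracket, qty=1).
Iteration 1: components of {Bracket} -> Arm = 1*4 = 4, Nut = 1*3 = 3, Plate = 1*2 = 2.
Iteration 2: components of {Arm,Nut,Plate} -> Ring = 4*1 = 4, Rod = 4*5 = 20.
Iteration 3: components of {Ring,Rod} -> Bolt = 4*1 = 4.
Iteration 4: no further components; recursion stops.

4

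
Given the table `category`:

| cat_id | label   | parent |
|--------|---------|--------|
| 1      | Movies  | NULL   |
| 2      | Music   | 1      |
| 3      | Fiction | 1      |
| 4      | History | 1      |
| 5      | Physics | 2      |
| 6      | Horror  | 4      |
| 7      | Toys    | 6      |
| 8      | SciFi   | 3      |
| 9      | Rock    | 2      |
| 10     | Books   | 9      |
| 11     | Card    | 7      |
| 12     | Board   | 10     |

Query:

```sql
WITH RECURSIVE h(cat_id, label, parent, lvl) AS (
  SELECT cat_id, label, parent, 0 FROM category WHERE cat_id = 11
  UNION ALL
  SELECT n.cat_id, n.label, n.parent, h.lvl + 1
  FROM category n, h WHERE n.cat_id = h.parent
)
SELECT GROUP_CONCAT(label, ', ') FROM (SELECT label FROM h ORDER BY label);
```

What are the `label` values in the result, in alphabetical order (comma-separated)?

Card, History, Horror, Movies, Toys

Base: cat_id=11 (Card), parent=7, lvl 0.
Iteration 1: join on cat_id=7 -> Toys (id 7, parent=6, lvl 1).
Iteration 2: join on cat_id=6 -> Horror (id 6, parent=4, lvl 2).
Iteration 3: join on cat_id=4 -> History (id 4, parent=1, lvl 3).
Iteration 4: join on cat_id=1 -> Movies (id 1, parent=NULL, lvl 4).
Iteration 5: parent is NULL; no match; recursion stops.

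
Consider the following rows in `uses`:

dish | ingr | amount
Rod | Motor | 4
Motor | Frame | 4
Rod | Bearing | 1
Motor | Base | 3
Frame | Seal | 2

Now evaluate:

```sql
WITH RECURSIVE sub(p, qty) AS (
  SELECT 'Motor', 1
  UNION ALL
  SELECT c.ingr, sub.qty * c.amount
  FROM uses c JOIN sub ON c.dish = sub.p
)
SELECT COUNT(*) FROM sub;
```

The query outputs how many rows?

Base: (Motor, qty=1).
Iteration 1: components of {Motor} -> Base = 1*3 = 3, Frame = 1*4 = 4.
Iteration 2: components of {Base,Frame} -> Seal = 4*2 = 8.
Iteration 3: no further components; recursion stops.
Total rows emitted: 4.

4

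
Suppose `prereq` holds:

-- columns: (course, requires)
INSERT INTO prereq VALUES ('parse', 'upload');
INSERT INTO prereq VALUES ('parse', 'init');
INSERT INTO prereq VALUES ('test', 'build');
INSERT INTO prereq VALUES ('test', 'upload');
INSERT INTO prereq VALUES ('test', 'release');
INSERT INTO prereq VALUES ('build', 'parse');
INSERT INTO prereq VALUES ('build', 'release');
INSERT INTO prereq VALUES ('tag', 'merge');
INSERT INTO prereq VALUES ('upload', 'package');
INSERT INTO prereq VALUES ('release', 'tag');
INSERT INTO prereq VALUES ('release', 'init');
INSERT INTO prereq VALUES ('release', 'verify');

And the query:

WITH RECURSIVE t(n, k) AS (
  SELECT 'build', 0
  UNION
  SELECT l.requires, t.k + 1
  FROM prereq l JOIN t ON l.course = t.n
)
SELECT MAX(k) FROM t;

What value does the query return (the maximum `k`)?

Base: (build, k=0).
Iteration 1: edges from {build} -> (parse, k=1), (release, k=1).
Iteration 2: edges from {parse,release} -> (init, k=2), (tag, k=2), (upload, k=2), (verify, k=2). [UNION drops 1 duplicate row(s)]
Iteration 3: edges from {init,tag,upload,verify} -> (merge, k=3), (package, k=3).
Iteration 4: no outgoing edges from {merge,package}; recursion stops.
k values: 0, 1, 1, 2, 2, 2, 2, 3, 3; the maximum is 3.

3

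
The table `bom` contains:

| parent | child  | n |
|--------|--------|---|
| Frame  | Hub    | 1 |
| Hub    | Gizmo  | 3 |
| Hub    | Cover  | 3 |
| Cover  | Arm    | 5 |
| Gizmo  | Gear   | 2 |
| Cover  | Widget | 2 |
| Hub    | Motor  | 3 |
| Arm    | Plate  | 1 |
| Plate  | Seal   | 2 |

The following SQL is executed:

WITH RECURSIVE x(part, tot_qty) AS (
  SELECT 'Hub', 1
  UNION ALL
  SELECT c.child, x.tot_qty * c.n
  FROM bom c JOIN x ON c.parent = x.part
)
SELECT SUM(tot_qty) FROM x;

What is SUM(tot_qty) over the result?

82

Base: (Hub, tot_qty=1).
Iteration 1: components of {Hub} -> Cover = 1*3 = 3, Gizmo = 1*3 = 3, Motor = 1*3 = 3.
Iteration 2: components of {Cover,Gizmo,Motor} -> Arm = 3*5 = 15, Gear = 3*2 = 6, Widget = 3*2 = 6.
Iteration 3: components of {Arm,Gear,Widget} -> Plate = 15*1 = 15.
Iteration 4: components of {Plate} -> Seal = 15*2 = 30.
Iteration 5: no further components; recursion stops.
SUM(tot_qty) = 1 + 3 + 3 + 3 + 6 + 15 + 6 + 15 + 30 = 82.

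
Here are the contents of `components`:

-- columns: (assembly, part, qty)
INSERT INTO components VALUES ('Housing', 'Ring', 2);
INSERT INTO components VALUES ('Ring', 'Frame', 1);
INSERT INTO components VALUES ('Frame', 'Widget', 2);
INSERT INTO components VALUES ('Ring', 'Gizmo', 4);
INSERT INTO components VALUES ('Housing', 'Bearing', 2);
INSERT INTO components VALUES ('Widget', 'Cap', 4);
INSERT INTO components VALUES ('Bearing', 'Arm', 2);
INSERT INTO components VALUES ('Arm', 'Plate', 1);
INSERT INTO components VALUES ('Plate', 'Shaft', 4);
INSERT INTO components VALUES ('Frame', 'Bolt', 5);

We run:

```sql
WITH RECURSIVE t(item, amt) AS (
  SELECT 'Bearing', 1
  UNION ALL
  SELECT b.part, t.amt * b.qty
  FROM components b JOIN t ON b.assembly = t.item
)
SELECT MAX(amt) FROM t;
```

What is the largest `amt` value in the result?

Base: (Bearing, amt=1).
Iteration 1: components of {Bearing} -> Arm = 1*2 = 2.
Iteration 2: components of {Arm} -> Plate = 2*1 = 2.
Iteration 3: components of {Plate} -> Shaft = 2*4 = 8.
Iteration 4: no further components; recursion stops.
amt values: 1, 2, 2, 8; the maximum is 8.

8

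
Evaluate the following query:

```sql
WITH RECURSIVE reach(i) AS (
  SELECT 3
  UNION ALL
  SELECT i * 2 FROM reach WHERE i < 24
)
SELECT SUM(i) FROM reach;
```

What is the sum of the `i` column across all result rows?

Base: i=3.
Iteration 1: 3 < 24 holds -> i = 3 * 2 = 6.
Iteration 2: 6 < 24 holds -> i = 6 * 2 = 12.
Iteration 3: 12 < 24 holds -> i = 12 * 2 = 24.
Iteration 4: 24 < 24 fails; recursion stops.
SUM(i) = 3 + 6 + 12 + 24 = 45.

45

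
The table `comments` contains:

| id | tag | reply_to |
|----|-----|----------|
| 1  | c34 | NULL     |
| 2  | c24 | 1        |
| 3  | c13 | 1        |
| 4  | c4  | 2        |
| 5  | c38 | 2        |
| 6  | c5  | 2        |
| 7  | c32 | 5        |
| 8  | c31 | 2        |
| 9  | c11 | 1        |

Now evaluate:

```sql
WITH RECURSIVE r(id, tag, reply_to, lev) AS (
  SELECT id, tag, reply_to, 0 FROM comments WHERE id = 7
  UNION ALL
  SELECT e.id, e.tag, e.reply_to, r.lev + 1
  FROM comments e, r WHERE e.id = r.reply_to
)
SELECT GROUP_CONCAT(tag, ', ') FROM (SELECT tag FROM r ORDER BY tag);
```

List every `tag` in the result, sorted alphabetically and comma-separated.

Base: id=7 (c32), reply_to=5, lev 0.
Iteration 1: join on id=5 -> c38 (id 5, reply_to=2, lev 1).
Iteration 2: join on id=2 -> c24 (id 2, reply_to=1, lev 2).
Iteration 3: join on id=1 -> c34 (id 1, reply_to=NULL, lev 3).
Iteration 4: reply_to is NULL; no match; recursion stops.

c24, c32, c34, c38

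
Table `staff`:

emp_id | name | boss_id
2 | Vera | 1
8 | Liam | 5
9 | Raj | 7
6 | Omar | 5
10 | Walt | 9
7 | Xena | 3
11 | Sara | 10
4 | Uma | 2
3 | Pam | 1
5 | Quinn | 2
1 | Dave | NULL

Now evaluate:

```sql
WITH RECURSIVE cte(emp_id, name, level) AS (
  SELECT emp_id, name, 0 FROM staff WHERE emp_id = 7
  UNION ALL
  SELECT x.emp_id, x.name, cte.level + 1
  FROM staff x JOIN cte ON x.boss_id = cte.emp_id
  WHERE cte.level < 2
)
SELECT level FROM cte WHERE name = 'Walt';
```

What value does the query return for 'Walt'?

Base: emp_id=7 (Xena) at level 0.
Iteration 1: rows with boss_id in {7} -> Raj (id 9, level 1).
Iteration 2: rows with boss_id in {9} -> Walt (id 10, level 2).
Iteration 3: level < 2 fails for all current rows; recursion stops.

2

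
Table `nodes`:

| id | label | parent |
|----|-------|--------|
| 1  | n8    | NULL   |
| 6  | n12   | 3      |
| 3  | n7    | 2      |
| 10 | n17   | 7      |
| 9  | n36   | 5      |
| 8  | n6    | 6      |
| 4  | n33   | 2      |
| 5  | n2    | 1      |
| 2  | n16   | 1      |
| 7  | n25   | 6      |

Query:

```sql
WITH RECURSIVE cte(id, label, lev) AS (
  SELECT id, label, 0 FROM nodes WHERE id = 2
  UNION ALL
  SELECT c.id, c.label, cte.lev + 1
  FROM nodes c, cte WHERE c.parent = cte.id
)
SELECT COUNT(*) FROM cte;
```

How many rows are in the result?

Base: id=2 (n16) at lev 0.
Iteration 1: rows with parent in {2} -> n7 (id 3, lev 1), n33 (id 4, lev 1).
Iteration 2: rows with parent in {3,4} -> n12 (id 6, lev 2).
Iteration 3: rows with parent in {6} -> n25 (id 7, lev 3), n6 (id 8, lev 3).
Iteration 4: rows with parent in {7,8} -> n17 (id 10, lev 4).
Iteration 5: no rows with parent in {10}; recursion stops.
Total rows emitted: 7.

7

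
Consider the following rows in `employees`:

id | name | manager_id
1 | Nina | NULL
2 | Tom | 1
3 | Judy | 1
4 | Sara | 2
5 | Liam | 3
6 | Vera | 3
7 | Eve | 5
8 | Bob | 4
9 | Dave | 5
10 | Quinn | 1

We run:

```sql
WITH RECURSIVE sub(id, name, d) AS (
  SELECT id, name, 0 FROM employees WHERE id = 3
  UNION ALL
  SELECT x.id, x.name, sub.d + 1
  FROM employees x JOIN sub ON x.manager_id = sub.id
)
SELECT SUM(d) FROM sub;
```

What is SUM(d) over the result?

Base: id=3 (Judy) at d 0.
Iteration 1: rows with manager_id in {3} -> Liam (id 5, d 1), Vera (id 6, d 1).
Iteration 2: rows with manager_id in {5,6} -> Eve (id 7, d 2), Dave (id 9, d 2).
Iteration 3: no rows with manager_id in {7,9}; recursion stops.
SUM(d) = 0 + 1 + 1 + 2 + 2 = 6.

6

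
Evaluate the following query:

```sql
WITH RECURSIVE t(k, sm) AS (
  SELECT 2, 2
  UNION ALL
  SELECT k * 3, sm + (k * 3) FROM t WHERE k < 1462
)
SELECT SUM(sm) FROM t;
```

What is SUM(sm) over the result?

Base: k=2, sm=2.
Iteration 1: 2 < 1462 holds -> k = 2 * 3 = 6, sm = 2 + 6 = 8.
Iteration 2: 6 < 1462 holds -> k = 6 * 3 = 18, sm = 8 + 18 = 26.
Iteration 3: 18 < 1462 holds -> k = 18 * 3 = 54, sm = 26 + 54 = 80.
Iteration 4: 54 < 1462 holds -> k = 54 * 3 = 162, sm = 80 + 162 = 242.
Iteration 5: 162 < 1462 holds -> k = 162 * 3 = 486, sm = 242 + 486 = 728.
Iteration 6: 486 < 1462 holds -> k = 486 * 3 = 1458, sm = 728 + 1458 = 2186.
Iteration 7: 1458 < 1462 holds -> k = 1458 * 3 = 4374, sm = 2186 + 4374 = 6560.
Iteration 8: 4374 < 1462 fails; recursion stops.
SUM(sm) = 2 + 8 + 26 + 80 + 242 + 728 + 2186 + 6560 = 9832.

9832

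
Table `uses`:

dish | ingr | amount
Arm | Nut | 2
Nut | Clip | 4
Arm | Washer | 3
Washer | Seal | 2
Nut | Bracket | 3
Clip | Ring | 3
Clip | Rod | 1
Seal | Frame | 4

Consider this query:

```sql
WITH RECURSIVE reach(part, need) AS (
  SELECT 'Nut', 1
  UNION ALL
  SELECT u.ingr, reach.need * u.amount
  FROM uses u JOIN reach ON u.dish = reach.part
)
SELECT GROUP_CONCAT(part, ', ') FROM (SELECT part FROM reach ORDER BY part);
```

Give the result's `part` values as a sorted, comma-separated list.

Base: (Nut, need=1).
Iteration 1: components of {Nut} -> Bracket = 1*3 = 3, Clip = 1*4 = 4.
Iteration 2: components of {Bracket,Clip} -> Ring = 4*3 = 12, Rod = 4*1 = 4.
Iteration 3: no further components; recursion stops.

Bracket, Clip, Nut, Ring, Rod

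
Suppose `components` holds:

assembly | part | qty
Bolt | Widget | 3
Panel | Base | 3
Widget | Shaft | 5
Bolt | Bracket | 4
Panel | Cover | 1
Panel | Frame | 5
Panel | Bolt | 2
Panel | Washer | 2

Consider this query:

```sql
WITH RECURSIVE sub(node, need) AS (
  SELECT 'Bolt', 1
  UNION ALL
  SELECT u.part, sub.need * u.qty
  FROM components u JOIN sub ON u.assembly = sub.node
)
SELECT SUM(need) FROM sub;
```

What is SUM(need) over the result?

23

Base: (Bolt, need=1).
Iteration 1: components of {Bolt} -> Bracket = 1*4 = 4, Widget = 1*3 = 3.
Iteration 2: components of {Bracket,Widget} -> Shaft = 3*5 = 15.
Iteration 3: no further components; recursion stops.
SUM(need) = 1 + 4 + 3 + 15 = 23.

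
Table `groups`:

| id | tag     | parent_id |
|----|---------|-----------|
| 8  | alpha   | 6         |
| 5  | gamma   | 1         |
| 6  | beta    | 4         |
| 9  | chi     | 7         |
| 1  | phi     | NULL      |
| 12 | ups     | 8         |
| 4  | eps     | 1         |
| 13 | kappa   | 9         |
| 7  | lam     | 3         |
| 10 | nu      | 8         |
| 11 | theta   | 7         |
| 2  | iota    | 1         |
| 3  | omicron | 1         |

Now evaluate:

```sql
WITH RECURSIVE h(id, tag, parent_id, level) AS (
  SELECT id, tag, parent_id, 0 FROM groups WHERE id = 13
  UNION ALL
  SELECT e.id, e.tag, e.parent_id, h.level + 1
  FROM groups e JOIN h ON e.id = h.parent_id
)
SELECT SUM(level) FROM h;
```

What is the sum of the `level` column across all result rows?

10

Base: id=13 (kappa), parent_id=9, level 0.
Iteration 1: join on id=9 -> chi (id 9, parent_id=7, level 1).
Iteration 2: join on id=7 -> lam (id 7, parent_id=3, level 2).
Iteration 3: join on id=3 -> omicron (id 3, parent_id=1, level 3).
Iteration 4: join on id=1 -> phi (id 1, parent_id=NULL, level 4).
Iteration 5: parent_id is NULL; no match; recursion stops.
SUM(level) = 0 + 1 + 2 + 3 + 4 = 10.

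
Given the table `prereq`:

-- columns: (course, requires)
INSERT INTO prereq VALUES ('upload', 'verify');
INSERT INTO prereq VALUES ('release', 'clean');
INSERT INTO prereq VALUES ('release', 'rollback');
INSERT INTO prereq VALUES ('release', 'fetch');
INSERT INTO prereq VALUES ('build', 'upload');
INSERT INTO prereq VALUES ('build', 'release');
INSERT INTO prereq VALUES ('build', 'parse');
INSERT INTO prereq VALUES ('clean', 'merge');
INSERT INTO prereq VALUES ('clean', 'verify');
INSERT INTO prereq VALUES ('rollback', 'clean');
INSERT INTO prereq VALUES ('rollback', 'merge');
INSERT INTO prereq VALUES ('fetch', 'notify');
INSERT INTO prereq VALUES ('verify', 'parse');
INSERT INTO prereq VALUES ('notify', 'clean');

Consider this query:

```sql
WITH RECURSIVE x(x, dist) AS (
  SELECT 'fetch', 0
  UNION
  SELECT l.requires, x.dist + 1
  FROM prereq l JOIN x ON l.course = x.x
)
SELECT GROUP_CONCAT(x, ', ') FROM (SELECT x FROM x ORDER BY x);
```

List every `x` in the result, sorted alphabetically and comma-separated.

clean, fetch, merge, notify, parse, verify

Base: (fetch, dist=0).
Iteration 1: edges from {fetch} -> (notify, dist=1).
Iteration 2: edges from {notify} -> (clean, dist=2).
Iteration 3: edges from {clean} -> (merge, dist=3), (verify, dist=3).
Iteration 4: edges from {merge,verify} -> (parse, dist=4).
Iteration 5: no outgoing edges from {parse}; recursion stops.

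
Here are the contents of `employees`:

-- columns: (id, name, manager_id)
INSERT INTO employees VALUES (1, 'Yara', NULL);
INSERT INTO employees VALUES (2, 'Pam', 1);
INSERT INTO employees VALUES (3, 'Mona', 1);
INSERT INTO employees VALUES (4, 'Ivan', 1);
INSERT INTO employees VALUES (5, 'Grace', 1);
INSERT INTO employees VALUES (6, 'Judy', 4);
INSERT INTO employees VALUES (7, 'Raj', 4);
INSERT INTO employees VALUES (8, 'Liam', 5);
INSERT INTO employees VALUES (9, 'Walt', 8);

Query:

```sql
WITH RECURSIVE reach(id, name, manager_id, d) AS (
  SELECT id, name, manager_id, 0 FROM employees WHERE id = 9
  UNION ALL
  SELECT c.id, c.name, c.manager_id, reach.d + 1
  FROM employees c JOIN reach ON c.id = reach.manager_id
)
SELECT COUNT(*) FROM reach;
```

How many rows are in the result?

Base: id=9 (Walt), manager_id=8, d 0.
Iteration 1: join on id=8 -> Liam (id 8, manager_id=5, d 1).
Iteration 2: join on id=5 -> Grace (id 5, manager_id=1, d 2).
Iteration 3: join on id=1 -> Yara (id 1, manager_id=NULL, d 3).
Iteration 4: manager_id is NULL; no match; recursion stops.
Total rows emitted: 4.

4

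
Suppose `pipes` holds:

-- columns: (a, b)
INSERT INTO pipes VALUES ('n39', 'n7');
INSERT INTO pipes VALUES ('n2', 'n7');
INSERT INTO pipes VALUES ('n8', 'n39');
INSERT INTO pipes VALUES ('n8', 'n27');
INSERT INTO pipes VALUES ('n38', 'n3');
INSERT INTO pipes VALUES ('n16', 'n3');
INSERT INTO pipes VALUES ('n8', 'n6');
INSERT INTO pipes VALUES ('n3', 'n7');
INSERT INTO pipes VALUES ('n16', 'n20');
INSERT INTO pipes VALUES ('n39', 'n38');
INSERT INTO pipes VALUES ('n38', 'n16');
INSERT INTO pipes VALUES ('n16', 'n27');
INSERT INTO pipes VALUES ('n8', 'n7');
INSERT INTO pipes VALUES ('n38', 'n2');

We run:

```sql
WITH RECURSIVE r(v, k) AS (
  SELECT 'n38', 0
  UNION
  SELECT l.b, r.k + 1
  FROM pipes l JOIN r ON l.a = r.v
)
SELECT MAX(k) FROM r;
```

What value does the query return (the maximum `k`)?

Base: (n38, k=0).
Iteration 1: edges from {n38} -> (n16, k=1), (n2, k=1), (n3, k=1).
Iteration 2: edges from {n16,n2,n3} -> (n20, k=2), (n27, k=2), (n3, k=2), (n7, k=2). [UNION drops 1 duplicate row(s)]
Iteration 3: edges from {n20,n27,n3,n7} -> (n7, k=3).
Iteration 4: no outgoing edges from {n7}; recursion stops.
k values: 0, 1, 1, 1, 2, 2, 2, 2, 3; the maximum is 3.

3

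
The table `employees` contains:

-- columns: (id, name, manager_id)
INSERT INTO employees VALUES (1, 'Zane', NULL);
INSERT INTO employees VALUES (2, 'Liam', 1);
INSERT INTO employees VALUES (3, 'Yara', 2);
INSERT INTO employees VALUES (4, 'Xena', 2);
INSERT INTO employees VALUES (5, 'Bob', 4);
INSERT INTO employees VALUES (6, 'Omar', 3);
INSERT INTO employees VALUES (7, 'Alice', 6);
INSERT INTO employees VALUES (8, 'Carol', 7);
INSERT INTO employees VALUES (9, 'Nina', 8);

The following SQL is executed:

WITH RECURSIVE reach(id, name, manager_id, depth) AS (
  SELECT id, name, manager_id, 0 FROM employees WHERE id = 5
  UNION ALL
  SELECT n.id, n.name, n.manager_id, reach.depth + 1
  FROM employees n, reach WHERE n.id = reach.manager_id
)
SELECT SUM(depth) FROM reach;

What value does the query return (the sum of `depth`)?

6

Base: id=5 (Bob), manager_id=4, depth 0.
Iteration 1: join on id=4 -> Xena (id 4, manager_id=2, depth 1).
Iteration 2: join on id=2 -> Liam (id 2, manager_id=1, depth 2).
Iteration 3: join on id=1 -> Zane (id 1, manager_id=NULL, depth 3).
Iteration 4: manager_id is NULL; no match; recursion stops.
SUM(depth) = 0 + 1 + 2 + 3 = 6.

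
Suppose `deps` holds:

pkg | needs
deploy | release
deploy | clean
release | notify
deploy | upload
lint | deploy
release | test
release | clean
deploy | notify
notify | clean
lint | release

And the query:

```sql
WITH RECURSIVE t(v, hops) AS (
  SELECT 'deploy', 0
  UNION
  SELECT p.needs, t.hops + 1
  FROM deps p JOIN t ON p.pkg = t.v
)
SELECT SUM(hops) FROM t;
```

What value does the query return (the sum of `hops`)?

13

Base: (deploy, hops=0).
Iteration 1: edges from {deploy} -> (clean, hops=1), (notify, hops=1), (release, hops=1), (upload, hops=1).
Iteration 2: edges from {clean,notify,release,upload} -> (clean, hops=2), (notify, hops=2), (test, hops=2). [UNION drops 1 duplicate row(s)]
Iteration 3: edges from {clean,notify,test} -> (clean, hops=3).
Iteration 4: no outgoing edges from {clean}; recursion stops.
SUM(hops) = 0 + 1 + 1 + 1 + 1 + 2 + 2 + 2 + 3 = 13.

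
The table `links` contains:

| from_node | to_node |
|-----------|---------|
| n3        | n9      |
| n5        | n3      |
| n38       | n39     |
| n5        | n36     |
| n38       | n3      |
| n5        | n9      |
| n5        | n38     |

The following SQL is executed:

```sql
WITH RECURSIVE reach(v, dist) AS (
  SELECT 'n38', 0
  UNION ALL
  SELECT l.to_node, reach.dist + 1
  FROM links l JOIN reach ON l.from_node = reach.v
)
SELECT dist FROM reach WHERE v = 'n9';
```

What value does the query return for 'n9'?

Base: (n38, dist=0).
Iteration 1: edges from {n38} -> (n3, dist=1), (n39, dist=1).
Iteration 2: edges from {n3,n39} -> (n9, dist=2).
Iteration 3: no outgoing edges from {n9}; recursion stops.

2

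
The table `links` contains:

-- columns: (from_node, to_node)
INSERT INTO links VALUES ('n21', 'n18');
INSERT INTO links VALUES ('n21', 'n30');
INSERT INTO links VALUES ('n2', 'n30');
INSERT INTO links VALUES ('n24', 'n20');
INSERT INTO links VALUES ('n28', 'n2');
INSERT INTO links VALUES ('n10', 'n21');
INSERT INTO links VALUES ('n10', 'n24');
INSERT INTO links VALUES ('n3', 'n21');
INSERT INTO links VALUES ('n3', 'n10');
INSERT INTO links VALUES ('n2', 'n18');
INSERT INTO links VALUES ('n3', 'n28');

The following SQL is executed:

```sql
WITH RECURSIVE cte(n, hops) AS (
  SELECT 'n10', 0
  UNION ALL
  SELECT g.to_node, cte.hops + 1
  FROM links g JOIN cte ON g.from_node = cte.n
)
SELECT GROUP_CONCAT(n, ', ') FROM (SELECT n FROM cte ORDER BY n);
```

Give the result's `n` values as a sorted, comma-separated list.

n10, n18, n20, n21, n24, n30

Base: (n10, hops=0).
Iteration 1: edges from {n10} -> (n21, hops=1), (n24, hops=1).
Iteration 2: edges from {n21,n24} -> (n18, hops=2), (n20, hops=2), (n30, hops=2).
Iteration 3: no outgoing edges from {n18,n20,n30}; recursion stops.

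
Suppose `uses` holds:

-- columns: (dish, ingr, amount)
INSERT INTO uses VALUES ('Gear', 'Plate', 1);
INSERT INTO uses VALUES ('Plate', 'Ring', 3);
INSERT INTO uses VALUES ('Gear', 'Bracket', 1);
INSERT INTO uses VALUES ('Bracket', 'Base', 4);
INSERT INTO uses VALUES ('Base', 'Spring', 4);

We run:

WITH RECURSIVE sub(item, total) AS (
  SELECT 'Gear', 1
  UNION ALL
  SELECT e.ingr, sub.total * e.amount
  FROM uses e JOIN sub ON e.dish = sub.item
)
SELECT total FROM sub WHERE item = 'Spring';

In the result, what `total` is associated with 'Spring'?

16

Base: (Gear, total=1).
Iteration 1: components of {Gear} -> Bracket = 1*1 = 1, Plate = 1*1 = 1.
Iteration 2: components of {Bracket,Plate} -> Base = 1*4 = 4, Ring = 1*3 = 3.
Iteration 3: components of {Base,Ring} -> Spring = 4*4 = 16.
Iteration 4: no further components; recursion stops.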